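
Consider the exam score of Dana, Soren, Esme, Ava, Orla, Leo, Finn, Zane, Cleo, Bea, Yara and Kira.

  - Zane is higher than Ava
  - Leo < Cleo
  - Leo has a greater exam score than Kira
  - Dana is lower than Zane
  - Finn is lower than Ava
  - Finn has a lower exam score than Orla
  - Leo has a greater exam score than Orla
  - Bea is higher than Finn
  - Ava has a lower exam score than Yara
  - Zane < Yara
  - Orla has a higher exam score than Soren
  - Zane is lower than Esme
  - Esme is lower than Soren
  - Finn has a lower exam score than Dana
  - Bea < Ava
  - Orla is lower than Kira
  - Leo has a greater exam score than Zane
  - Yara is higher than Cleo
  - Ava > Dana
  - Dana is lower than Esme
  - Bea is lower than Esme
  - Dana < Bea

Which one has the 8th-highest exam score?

Zane

The consecutive relations fix a unique order: Finn < Dana < Bea < Ava < Zane < Esme < Soren < Orla < Kira < Leo < Cleo < Yara.
Counting 8 from the largest end gives Zane.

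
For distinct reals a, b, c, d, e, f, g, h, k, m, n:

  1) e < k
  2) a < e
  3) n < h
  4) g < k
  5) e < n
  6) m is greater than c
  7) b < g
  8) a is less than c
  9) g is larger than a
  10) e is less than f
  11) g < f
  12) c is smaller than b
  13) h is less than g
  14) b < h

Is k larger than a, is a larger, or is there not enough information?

k

Chaining the given relations: a < c < b < h < g < k.
So k is larger.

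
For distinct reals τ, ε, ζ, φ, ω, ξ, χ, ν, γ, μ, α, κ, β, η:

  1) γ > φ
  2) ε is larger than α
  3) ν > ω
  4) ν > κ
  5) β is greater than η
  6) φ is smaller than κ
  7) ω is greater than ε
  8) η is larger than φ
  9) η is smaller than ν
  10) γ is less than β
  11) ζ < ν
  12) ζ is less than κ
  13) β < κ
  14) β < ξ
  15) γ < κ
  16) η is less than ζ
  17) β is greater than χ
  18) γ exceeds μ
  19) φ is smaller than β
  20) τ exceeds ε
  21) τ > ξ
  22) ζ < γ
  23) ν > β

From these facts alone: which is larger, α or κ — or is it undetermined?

Following every chain through α: above α we get ε, ω, τ, ν.
κ is not reached, and no chain runs the other way from κ to α.
So the given relations leave the order of α and κ undetermined.

undetermined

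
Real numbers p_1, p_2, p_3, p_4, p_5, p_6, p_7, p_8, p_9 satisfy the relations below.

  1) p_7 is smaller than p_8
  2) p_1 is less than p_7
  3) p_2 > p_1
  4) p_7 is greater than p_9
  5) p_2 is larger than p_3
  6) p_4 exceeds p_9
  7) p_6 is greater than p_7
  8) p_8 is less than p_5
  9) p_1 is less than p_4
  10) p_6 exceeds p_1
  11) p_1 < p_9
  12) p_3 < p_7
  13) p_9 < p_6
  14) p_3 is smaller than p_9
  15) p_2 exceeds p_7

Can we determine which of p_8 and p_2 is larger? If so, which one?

Following every chain through p_8: above p_8 we get p_5; below p_8 we get p_3, p_1, p_9, p_7.
p_2 is not reached, and no chain runs the other way from p_2 to p_8.
So the given relations leave the order of p_8 and p_2 undetermined.

undetermined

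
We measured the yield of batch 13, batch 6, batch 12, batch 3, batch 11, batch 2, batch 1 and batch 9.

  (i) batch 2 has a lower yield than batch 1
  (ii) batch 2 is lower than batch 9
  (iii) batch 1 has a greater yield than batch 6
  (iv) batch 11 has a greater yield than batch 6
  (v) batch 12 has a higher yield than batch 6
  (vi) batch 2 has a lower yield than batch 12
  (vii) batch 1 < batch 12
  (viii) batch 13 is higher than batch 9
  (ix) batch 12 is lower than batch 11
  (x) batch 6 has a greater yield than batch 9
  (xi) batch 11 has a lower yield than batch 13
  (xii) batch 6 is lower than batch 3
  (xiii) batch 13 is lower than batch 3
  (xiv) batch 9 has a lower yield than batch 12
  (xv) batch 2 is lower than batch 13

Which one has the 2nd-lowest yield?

Chaining the given pairs: batch 2 < batch 9 < batch 6 < batch 1 < batch 12 < batch 11 < batch 13 < batch 3.
The 2nd smallest is batch 9.

batch 9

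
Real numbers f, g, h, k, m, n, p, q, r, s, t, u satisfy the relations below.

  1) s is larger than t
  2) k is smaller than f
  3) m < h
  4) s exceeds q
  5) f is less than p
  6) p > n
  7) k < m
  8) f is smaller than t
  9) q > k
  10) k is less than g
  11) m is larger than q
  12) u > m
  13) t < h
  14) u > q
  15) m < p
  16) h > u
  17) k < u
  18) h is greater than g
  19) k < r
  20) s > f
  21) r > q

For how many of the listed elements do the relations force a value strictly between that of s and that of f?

1

Chaining upward from f reaches: t, p, h.
Chaining downward from s reaches: k, q, t.
Strictly between f and s are those in both lists: t — 1 element.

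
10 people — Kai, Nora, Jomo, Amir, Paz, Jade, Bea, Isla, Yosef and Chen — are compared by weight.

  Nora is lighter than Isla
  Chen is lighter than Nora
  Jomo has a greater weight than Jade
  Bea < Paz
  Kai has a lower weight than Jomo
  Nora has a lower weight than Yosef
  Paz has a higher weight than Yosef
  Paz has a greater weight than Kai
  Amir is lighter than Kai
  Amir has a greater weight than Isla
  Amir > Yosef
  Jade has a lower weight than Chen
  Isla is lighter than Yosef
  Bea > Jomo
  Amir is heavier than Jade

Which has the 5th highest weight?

Amir

The consecutive relations fix a unique order: Jade < Chen < Nora < Isla < Yosef < Amir < Kai < Jomo < Bea < Paz.
The 5th largest is Amir.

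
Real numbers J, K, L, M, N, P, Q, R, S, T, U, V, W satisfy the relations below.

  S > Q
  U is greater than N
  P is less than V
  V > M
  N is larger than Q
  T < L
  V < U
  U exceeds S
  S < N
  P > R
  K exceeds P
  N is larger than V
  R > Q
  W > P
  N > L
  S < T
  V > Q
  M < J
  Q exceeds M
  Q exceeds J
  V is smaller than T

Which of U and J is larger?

U

J < Q and Q < R give J < R.
Then R < P extends the chain to P.
Then P < V extends the chain to V.
Then V < T extends the chain to T.
With T < L: J < Q < R < P < V < T < L.
With L < N: J < Q < R < P < V < T < L < N.
With N < U: J < Q < R < P < V < T < L < N < U.
So J < U; U is the larger of the two.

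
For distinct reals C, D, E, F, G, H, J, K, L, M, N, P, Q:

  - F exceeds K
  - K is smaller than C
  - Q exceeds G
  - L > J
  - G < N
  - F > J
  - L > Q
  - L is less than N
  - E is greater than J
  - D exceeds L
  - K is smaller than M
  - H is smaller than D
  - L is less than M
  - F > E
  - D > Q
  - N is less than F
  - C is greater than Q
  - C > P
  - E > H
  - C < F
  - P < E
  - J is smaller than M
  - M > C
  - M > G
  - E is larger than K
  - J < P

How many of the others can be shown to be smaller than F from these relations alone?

10

Directly below F: J, K, E, N, C.
One step further: G, Q, P, H, L (10 so far).
Nothing else is reachable below F; 10 in all.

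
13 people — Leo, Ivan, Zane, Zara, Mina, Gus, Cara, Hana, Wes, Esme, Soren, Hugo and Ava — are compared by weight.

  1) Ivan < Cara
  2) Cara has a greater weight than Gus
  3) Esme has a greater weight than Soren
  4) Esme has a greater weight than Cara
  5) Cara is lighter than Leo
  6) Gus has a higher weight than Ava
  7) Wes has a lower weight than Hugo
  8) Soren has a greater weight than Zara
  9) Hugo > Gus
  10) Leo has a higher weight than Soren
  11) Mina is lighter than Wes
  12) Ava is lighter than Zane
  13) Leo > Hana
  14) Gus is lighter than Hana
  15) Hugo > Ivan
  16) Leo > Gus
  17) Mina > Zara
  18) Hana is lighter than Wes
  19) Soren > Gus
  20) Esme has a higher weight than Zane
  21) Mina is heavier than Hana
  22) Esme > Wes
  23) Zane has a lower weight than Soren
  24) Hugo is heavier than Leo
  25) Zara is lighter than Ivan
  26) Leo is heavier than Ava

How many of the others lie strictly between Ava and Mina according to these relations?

2

The relations place Ava below Mina. An element lies strictly between them when it is forced above Ava and also forced below Mina.
Above Ava: {Zane, Gus, Cara, Soren, Hana, Leo, Wes, Hugo, Esme}. Below Mina: {Zara, Gus, Hana}.
Intersection: {Gus, Hana} — 2.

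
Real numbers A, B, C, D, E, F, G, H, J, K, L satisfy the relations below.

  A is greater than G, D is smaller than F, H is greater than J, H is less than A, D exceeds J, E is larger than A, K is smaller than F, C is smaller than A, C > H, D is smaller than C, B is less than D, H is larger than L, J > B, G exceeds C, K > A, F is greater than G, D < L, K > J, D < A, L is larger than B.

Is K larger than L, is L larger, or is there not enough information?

L < H and H < C give L < C.
Then C < G extends the chain to G.
Then G < A extends the chain to A.
With A < K: L < H < C < G < A < K.
So K is larger.

K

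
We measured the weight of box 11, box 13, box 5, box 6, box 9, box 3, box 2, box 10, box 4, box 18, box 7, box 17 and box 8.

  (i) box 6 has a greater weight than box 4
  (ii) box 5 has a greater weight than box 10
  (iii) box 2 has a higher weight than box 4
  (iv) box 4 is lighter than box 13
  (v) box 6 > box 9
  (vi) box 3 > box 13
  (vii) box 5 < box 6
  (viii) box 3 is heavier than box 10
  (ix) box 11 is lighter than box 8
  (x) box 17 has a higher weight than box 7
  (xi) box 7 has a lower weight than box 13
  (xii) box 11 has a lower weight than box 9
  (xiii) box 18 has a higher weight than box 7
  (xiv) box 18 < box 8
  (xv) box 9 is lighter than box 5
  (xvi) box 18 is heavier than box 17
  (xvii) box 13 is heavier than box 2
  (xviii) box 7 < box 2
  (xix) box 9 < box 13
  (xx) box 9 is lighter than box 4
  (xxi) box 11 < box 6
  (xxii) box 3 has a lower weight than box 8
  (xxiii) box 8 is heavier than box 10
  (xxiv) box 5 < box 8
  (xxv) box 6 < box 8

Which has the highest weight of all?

box 8

Chaining downward from box 8: directly below it, box 11, box 10, box 18, box 5, box 6, box 3; then box 7, box 9, box 17, box 4, box 13; then box 2.
That covers every other element, and nothing is given above box 8, so box 8 is the highest weight.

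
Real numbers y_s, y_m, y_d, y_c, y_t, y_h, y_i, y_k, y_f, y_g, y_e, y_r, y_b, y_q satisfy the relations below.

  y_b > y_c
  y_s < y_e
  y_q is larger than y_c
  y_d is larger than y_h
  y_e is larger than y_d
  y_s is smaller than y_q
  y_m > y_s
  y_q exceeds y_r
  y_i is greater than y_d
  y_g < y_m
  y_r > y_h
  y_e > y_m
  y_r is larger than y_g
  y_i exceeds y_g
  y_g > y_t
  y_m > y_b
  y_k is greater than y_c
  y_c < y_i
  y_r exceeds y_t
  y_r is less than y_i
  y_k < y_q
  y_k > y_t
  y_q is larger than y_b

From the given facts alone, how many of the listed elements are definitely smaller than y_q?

8

Directly below y_q: y_s, y_c, y_b, y_k, y_r.
One step further: y_h, y_t, y_g (8 so far).
No other element is forced below y_q by the given relations, so the count is 8.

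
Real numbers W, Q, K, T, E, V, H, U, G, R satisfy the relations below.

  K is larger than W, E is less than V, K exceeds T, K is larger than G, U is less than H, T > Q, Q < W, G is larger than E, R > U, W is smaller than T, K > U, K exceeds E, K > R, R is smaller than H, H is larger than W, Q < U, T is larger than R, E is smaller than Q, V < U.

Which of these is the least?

Chaining upward from E: directly above it, Q, V, G, K; then W, U, T; then R, H.
That covers every other element, and nothing is given below E, so E is the least.

E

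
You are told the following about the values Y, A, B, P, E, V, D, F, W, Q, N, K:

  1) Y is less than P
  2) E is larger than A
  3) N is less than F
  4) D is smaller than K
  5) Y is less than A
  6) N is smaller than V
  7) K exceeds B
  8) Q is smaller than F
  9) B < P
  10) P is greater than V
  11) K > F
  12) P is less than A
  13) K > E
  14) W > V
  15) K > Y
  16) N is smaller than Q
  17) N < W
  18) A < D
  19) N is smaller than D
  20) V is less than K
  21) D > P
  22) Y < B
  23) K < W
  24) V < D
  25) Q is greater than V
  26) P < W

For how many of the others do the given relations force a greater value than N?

9

Directly above N: V, Q, D, F, W.
One step further: P, K (7 so far).
One step further: A (8 so far).
One step further: E (9 so far).
Nothing else is reachable above N; 9 in all.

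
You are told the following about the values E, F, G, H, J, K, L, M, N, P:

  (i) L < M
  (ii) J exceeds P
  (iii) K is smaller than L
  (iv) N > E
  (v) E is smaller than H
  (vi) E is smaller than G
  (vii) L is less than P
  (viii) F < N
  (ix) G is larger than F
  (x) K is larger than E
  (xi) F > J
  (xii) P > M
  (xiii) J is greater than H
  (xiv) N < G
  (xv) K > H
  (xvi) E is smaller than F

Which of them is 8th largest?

The consecutive relations fix a unique order: E < H < K < L < M < P < J < F < N < G.
Counting 8 from the largest end gives K.

K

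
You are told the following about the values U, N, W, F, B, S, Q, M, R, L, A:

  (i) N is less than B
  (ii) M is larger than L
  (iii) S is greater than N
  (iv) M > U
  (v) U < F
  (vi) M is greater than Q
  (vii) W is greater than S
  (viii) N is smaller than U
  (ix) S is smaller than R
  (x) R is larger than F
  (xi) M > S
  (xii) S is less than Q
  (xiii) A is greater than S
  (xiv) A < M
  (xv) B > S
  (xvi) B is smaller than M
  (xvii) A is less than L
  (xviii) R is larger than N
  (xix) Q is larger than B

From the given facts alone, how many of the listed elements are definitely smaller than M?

7

The elements the relations force below M are N, S, A, B, U, L, Q — no chain reaches any other.
That is 7.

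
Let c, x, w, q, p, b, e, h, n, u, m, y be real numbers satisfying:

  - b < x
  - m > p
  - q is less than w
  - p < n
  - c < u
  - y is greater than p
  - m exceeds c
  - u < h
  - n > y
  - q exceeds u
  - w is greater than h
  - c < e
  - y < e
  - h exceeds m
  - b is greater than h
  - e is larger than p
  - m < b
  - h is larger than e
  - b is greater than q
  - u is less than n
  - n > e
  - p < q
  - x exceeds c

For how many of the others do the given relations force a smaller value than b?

The elements the relations force below b are c, p, m, y, e, u, h, q — no chain reaches any other.
That is 8.

8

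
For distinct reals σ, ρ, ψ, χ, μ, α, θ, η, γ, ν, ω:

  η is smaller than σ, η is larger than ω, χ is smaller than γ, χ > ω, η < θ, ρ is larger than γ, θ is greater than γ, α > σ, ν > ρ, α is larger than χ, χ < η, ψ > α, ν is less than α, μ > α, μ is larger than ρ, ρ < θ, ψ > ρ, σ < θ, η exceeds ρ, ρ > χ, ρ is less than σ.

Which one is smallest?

χ is not least since ω < χ; γ is not least since χ < γ; ρ is not least since χ < ρ; η is not least since ρ < η; ν is not least since ρ < ν; σ is not least since η < σ; θ is not least since ρ < θ; α is not least since σ < α; ψ is not least since α < ψ; μ is not least since ρ < μ.
Only ω has nothing below it, so ω is the smallest.

ω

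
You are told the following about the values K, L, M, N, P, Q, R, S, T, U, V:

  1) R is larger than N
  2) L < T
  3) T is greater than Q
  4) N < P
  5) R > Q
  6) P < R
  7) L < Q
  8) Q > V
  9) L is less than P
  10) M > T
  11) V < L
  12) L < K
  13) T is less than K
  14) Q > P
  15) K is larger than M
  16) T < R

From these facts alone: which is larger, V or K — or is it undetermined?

K

Chaining the given relations: V < L < P < Q < T < M < K.
So K is larger.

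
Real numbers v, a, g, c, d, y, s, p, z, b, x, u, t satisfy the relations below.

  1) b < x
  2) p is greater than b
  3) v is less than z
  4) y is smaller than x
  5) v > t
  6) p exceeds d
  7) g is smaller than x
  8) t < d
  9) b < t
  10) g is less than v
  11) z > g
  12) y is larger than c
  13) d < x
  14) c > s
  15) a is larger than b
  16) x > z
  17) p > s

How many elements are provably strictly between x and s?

The relations place s below x. An element lies strictly between them when it is forced above s and also forced below x.
Above s: {c, y, p}. Below x: {b, g, t, v, z, c, y, d}.
Intersection: {c, y} — 2.

2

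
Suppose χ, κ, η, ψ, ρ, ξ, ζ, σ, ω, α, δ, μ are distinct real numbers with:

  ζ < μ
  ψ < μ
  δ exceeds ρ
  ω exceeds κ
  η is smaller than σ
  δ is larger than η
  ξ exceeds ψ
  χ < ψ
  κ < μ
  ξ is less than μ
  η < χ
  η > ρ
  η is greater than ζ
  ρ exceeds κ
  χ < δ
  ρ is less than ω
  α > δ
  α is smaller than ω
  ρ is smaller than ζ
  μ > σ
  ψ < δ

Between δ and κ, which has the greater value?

κ < ρ and ρ < η give κ < η.
Then η < χ extends the chain to χ.
With χ < ψ: κ < ρ < η < χ < ψ.
Then ψ < δ extends the chain to δ.
So κ < δ; δ is the larger of the two.

δ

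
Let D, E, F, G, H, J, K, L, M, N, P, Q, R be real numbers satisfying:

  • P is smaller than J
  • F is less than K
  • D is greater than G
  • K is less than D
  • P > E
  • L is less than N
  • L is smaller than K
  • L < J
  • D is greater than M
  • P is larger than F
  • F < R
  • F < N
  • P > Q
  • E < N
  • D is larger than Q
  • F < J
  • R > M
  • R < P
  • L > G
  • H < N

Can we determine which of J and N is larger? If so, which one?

Following every chain through J: below J we get F, M, G, Q, L, R, E, P.
N is not reached, and no chain runs the other way from N to J.
So the given relations leave the order of J and N undetermined.

undetermined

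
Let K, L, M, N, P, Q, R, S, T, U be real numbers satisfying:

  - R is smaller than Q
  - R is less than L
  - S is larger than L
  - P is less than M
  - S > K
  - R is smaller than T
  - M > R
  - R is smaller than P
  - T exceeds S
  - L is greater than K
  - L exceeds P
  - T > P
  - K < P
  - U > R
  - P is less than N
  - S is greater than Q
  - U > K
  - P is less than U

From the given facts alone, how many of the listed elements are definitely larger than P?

The elements the relations force above P are N, L, M, S, U, T — no chain reaches any other.
That is 6.

6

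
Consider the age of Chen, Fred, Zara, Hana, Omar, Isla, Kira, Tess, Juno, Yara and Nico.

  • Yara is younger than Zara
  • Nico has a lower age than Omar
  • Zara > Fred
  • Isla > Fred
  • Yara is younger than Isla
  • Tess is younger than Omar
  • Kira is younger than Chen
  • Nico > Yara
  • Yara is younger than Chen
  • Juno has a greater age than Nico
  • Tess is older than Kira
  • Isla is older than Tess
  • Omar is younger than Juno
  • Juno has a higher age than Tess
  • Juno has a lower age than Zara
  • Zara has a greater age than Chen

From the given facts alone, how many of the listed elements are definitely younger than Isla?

4

Directly below Isla: Yara, Tess, Fred.
One step further: Kira (4 so far).
Nothing else is reachable below Isla; 4 in all.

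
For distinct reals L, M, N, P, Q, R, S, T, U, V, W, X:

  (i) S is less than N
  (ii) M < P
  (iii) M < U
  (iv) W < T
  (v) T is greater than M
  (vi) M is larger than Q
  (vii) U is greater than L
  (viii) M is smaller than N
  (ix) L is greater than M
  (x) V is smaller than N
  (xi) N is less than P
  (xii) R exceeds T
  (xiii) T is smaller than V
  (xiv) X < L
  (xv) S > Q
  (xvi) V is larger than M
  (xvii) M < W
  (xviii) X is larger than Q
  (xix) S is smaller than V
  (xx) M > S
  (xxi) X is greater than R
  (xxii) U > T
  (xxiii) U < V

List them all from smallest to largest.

Nothing is placed below Q, so it is least; from there Q < S; S < M; M < W; W < T; T < R; R < X; X < L; L < U; U < V; V < N; N < P, each given directly.

Q < S < M < W < T < R < X < L < U < V < N < P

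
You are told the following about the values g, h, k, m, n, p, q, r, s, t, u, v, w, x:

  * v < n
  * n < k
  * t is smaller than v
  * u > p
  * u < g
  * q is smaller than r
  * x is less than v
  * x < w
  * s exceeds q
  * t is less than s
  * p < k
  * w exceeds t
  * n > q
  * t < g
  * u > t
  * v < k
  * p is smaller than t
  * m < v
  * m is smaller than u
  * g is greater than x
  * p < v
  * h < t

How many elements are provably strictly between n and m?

Chaining upward from m reaches: u, v, k, g.
Chaining downward from n reaches: p, h, q, t, x, v.
Strictly between m and n are those in both lists: v — 1 element.

1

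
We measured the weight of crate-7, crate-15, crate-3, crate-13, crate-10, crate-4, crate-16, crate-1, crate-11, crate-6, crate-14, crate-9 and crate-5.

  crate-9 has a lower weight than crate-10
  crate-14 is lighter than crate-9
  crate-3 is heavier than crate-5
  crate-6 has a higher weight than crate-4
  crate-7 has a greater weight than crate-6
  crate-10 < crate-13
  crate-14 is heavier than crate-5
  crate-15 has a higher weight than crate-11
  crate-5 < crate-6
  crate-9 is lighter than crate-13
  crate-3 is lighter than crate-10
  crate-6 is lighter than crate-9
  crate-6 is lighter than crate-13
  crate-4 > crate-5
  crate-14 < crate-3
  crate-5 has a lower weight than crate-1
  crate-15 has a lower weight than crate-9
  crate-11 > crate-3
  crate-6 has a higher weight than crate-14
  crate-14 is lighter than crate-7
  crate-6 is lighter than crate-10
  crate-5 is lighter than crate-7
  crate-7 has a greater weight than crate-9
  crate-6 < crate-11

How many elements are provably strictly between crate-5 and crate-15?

5

The relations place crate-5 below crate-15. An element lies strictly between them when it is forced above crate-5 and also forced below crate-15.
Above crate-5: {crate-14, crate-4, crate-3, crate-6, crate-11, crate-9, crate-10, crate-1, crate-7, crate-13}. Below crate-15: {crate-14, crate-4, crate-3, crate-6, crate-11}.
Intersection: {crate-14, crate-4, crate-3, crate-6, crate-11} — 5.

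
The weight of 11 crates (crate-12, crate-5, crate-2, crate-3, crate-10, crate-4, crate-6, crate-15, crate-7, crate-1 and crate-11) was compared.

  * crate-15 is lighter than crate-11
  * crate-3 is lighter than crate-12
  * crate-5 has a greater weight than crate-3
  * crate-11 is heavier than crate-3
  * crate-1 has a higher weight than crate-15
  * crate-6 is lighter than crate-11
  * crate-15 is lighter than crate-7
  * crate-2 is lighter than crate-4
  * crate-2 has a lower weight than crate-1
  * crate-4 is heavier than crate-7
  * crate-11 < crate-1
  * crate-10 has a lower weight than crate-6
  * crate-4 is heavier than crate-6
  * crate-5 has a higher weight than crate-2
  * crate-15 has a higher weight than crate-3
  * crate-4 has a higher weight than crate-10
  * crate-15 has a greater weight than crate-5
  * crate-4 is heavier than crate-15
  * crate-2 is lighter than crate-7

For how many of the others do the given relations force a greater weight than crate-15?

4

From crate-15 the given relations immediately reach crate-7, crate-11, crate-4, crate-1.
Nothing else is reachable above crate-15; 4 in all.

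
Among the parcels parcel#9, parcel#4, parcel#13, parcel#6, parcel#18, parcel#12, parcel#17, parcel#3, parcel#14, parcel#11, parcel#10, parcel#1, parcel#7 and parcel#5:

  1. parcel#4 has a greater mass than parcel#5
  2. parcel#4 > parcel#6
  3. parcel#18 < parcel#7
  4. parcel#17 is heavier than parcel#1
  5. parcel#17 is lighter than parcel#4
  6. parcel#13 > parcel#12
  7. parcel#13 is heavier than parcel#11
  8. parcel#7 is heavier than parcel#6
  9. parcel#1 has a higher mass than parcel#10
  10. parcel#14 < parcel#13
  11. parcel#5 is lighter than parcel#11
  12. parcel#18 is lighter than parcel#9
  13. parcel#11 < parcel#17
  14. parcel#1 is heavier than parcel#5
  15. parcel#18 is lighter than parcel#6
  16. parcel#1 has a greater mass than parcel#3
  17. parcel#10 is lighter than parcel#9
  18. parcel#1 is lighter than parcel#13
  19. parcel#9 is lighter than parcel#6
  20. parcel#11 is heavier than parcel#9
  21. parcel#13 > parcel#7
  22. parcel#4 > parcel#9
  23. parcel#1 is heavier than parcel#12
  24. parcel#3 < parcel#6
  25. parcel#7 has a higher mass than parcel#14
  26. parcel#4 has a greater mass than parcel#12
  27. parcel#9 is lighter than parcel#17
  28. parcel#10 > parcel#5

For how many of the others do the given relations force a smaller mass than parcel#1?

4

Directly below parcel#1: parcel#5, parcel#12, parcel#10, parcel#3.
No other element is forced below parcel#1 by the given relations, so the count is 4.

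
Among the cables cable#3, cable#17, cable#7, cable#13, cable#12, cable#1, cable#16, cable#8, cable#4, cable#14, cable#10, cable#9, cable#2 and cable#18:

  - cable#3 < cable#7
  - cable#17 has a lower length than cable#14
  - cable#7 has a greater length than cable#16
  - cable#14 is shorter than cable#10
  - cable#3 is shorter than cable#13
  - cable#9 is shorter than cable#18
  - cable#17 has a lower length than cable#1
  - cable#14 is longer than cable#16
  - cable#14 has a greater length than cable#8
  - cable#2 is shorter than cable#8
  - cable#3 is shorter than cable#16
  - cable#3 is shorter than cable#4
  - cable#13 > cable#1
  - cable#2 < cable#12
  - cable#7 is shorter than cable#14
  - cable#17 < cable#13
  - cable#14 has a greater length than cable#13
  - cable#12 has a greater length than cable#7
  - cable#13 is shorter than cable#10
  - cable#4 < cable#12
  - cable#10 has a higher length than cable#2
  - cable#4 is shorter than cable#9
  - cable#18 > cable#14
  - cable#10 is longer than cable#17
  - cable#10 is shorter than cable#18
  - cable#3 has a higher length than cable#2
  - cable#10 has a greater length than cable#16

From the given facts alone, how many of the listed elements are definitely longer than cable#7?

4

The elements the relations force above cable#7 are cable#12, cable#14, cable#10, cable#18 — no chain reaches any other.
That is 4.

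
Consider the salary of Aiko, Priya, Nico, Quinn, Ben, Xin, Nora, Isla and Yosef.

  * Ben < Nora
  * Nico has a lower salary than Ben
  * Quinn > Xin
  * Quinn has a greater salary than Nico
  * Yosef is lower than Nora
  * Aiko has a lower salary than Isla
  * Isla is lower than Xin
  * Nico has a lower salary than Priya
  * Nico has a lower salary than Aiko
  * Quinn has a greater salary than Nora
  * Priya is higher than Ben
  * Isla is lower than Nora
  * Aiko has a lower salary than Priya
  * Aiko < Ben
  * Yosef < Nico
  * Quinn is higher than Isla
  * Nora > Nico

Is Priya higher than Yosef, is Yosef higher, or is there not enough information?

Priya

Yosef < Nico and Nico < Aiko give Yosef < Aiko.
Then Aiko < Ben extends the chain to Ben.
Then Ben < Priya extends the chain to Priya.
So Priya is higher.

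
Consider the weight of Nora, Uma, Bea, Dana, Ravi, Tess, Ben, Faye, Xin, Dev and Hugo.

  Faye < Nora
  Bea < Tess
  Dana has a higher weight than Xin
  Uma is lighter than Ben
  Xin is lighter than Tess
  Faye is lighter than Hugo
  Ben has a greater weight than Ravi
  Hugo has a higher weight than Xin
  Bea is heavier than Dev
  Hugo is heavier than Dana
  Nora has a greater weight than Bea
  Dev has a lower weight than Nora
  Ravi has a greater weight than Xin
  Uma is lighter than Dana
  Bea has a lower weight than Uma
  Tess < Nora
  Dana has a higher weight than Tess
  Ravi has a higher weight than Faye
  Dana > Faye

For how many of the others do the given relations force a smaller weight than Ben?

6

Directly below Ben: Uma, Ravi.
One step further: Bea, Faye, Xin (5 so far).
One step further: Dev (6 so far).
Nothing else is reachable below Ben; 6 in all.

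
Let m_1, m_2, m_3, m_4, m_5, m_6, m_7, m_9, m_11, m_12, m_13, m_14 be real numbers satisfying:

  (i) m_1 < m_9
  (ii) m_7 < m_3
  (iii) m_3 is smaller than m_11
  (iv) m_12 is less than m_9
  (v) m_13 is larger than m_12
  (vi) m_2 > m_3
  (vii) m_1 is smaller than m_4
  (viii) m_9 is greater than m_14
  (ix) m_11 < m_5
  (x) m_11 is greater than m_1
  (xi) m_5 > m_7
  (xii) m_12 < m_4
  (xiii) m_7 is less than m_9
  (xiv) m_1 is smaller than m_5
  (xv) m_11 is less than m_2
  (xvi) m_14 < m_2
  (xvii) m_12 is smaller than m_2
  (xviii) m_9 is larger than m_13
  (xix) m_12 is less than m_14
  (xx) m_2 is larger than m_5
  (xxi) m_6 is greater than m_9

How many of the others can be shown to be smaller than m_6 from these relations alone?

From m_6 the given relations immediately reach m_9.
From those, m_12, m_1, m_7, m_13, m_14 — 6 in total.
No other element is forced below m_6 by the given relations, so the count is 6.

6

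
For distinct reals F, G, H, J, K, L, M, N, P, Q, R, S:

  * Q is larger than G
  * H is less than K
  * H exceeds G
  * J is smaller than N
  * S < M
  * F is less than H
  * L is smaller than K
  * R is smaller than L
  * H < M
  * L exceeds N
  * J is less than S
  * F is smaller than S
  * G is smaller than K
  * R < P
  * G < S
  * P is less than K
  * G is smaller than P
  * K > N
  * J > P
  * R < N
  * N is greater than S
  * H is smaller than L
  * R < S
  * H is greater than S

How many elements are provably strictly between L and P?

4

Chaining upward from P reaches: J, S, N, H, M, K.
Chaining downward from L reaches: G, R, F, J, S, N, H.
Strictly between P and L are those in both lists: J, S, N, H — 4 elements.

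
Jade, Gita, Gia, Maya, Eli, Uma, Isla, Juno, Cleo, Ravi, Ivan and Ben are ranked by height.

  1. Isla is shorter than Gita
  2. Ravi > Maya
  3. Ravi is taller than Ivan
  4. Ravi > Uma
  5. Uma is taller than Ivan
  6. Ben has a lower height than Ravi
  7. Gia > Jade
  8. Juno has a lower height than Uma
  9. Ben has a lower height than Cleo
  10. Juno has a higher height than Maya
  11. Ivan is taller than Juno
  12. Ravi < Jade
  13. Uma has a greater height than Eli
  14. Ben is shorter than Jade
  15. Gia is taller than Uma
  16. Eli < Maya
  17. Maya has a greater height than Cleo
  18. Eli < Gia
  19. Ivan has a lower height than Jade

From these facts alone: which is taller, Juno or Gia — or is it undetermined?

Gia

The relevant relations are Juno < Ivan; Ivan < Uma; Uma < Ravi; Ravi < Jade; Jade < Gia.
Together: Juno < Ivan < Uma < Ravi < Jade < Gia.
So Gia is taller.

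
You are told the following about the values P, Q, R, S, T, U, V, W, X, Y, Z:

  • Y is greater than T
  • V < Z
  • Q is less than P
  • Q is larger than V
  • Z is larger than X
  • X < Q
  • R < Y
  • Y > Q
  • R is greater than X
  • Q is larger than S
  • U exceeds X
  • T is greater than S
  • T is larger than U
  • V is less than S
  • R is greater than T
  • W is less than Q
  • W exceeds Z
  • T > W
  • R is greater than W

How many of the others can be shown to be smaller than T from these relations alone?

6

The elements the relations force below T are V, X, Z, U, W, S — no chain reaches any other.
That is 6.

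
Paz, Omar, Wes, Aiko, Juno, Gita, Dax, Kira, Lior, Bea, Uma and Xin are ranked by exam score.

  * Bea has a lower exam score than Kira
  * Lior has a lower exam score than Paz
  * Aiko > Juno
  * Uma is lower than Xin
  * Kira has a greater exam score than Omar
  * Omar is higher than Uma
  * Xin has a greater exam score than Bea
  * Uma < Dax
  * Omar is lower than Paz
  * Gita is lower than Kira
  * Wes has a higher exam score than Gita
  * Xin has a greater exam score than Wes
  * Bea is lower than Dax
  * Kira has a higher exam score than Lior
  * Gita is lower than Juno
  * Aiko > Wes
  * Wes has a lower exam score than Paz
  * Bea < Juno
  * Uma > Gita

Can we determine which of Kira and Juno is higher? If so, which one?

undetermined

Following every chain through Juno: above Juno we get Aiko; below Juno we get Gita, Bea.
Kira is not reached, and no chain runs the other way from Kira to Juno.
So the given relations leave the order of Juno and Kira undetermined.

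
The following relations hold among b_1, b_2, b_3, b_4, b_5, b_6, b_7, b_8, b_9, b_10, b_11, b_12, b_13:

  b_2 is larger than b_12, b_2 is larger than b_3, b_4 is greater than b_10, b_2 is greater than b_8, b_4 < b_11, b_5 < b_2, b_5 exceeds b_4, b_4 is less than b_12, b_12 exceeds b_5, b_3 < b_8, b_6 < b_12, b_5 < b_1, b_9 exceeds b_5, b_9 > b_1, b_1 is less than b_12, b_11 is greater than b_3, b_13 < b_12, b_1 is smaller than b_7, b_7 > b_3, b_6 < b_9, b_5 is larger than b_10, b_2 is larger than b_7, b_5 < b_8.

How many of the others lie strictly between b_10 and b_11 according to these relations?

The relations place b_10 below b_11. An element lies strictly between them when it is forced above b_10 and also forced below b_11.
Above b_10: {b_4, b_5, b_1, b_12, b_9, b_8, b_7, b_2}. Below b_11: {b_3, b_4}.
Intersection: {b_4} — 1.

1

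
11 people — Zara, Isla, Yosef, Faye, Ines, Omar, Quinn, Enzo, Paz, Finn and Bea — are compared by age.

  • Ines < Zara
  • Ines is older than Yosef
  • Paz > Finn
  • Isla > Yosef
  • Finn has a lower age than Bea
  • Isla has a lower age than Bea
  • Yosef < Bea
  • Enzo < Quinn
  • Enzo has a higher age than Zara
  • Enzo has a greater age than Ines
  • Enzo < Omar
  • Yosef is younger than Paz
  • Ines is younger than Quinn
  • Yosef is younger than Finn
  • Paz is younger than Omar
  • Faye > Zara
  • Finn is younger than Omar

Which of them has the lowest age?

Isla is not least since Yosef < Isla; Ines is not least since Yosef < Ines; Zara is not least since Ines < Zara; Enzo is not least since Ines < Enzo; Finn is not least since Yosef < Finn; Paz is not least since Yosef < Paz; Faye is not least since Zara < Faye; Omar is not least since Finn < Omar; Bea is not least since Yosef < Bea; Quinn is not least since Enzo < Quinn.
Only Yosef has nothing below it, so Yosef is the lowest age.

Yosef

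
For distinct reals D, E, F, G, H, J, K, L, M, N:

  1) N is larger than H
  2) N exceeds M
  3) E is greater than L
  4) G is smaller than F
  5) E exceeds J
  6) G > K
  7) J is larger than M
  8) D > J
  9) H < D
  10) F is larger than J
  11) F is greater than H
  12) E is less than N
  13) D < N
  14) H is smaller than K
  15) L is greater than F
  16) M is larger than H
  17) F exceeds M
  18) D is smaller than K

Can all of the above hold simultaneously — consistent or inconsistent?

consistent

Every relation is compatible with H < M < J < D < K < G < F < L < E < N; the set is consistent.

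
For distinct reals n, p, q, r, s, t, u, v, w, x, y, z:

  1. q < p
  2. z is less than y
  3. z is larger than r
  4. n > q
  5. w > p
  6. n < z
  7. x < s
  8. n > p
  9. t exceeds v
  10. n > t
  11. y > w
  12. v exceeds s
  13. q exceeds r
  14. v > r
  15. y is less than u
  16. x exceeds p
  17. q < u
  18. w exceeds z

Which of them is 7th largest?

Chaining the given pairs: r < q < p < x < s < v < t < n < z < w < y < u.
The 7th largest is v.

v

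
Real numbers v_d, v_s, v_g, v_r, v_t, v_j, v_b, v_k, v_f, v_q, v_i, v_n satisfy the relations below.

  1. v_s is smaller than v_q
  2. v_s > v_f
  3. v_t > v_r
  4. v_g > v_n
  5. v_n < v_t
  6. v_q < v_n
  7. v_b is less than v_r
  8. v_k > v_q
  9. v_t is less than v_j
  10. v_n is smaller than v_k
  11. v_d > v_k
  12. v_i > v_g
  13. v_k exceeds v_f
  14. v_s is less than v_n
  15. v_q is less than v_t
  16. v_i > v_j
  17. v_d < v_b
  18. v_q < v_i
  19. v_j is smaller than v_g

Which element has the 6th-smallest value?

The consecutive relations fix a unique order: v_f < v_s < v_q < v_n < v_k < v_d < v_b < v_r < v_t < v_j < v_g < v_i.
Counting 6 from the smallest end gives v_d.

v_d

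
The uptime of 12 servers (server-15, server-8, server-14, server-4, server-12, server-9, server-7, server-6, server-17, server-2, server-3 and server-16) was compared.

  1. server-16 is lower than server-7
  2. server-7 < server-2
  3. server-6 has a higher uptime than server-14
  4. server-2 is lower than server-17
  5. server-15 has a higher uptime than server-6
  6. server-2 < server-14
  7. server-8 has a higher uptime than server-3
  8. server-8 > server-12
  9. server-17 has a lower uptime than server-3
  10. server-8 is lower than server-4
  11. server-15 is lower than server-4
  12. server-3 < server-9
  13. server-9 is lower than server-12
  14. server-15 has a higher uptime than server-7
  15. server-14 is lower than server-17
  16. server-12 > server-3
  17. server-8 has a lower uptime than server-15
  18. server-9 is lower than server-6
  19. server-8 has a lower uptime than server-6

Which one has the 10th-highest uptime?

Piecing the relations together gives one ordering: server-16 < server-7 < server-2 < server-14 < server-17 < server-3 < server-9 < server-12 < server-8 < server-6 < server-15 < server-4.
Counting 10 from the largest end gives server-2.

server-2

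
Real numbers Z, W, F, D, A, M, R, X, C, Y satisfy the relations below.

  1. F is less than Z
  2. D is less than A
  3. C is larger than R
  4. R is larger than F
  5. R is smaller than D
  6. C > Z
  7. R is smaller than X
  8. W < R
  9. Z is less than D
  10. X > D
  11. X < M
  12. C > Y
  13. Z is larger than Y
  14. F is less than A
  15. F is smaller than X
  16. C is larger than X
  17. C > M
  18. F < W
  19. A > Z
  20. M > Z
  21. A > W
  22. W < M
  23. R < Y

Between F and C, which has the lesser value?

F < W and W < R give F < R.
With R < Y: F < W < R < Y.
Then Y < Z extends the chain to Z.
With Z < D: F < W < R < Y < Z < D.
With D < X: F < W < R < Y < Z < D < X.
With X < M: F < W < R < Y < Z < D < X < M.
Then M < C extends the chain to C.
So F < C; F is the smaller of the two.

F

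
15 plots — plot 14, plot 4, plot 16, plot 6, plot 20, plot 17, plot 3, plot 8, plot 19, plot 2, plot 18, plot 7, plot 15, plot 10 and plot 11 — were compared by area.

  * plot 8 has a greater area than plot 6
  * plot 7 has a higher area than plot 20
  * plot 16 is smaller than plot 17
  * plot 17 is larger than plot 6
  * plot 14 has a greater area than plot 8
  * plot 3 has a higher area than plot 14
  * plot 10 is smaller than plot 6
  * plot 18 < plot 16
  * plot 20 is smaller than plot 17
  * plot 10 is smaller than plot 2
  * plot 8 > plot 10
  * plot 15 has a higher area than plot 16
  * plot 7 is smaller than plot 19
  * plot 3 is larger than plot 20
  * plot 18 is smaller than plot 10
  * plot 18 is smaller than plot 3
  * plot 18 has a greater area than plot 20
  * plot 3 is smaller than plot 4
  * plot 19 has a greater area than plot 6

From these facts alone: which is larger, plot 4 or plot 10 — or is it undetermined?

plot 4

Link the given pairs in sequence: plot 10 < plot 6; plot 6 < plot 8; plot 8 < plot 14; plot 14 < plot 3; plot 3 < plot 4.
Chaining these gives plot 10 < plot 6 < plot 8 < plot 14 < plot 3 < plot 4.
So plot 4 is larger.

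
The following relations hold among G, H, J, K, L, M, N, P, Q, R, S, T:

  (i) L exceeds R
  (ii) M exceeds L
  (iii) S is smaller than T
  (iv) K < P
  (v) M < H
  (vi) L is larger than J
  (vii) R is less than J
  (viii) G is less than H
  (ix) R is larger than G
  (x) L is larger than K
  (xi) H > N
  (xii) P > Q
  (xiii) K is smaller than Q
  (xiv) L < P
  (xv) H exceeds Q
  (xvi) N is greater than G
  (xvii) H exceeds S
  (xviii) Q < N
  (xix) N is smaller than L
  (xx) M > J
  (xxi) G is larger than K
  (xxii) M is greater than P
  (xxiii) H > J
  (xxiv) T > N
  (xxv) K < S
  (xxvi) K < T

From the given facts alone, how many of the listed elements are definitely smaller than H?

Directly below H: G, Q, N, J, S, M.
One step further: K, R, L, P (10 so far).
No other element is forced below H by the given relations, so the count is 10.

10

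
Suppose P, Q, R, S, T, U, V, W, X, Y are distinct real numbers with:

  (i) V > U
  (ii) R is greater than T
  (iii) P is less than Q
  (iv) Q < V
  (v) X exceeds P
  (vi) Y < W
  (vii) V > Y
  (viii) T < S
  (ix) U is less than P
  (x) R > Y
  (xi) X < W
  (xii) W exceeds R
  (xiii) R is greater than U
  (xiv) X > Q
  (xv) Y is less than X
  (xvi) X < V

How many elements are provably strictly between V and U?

The relations place U below V. An element lies strictly between them when it is forced above U and also forced below V.
Above U: {P, Q, R, X, W}. Below V: {Y, P, Q, X}.
Intersection: {P, Q, X} — 3.

3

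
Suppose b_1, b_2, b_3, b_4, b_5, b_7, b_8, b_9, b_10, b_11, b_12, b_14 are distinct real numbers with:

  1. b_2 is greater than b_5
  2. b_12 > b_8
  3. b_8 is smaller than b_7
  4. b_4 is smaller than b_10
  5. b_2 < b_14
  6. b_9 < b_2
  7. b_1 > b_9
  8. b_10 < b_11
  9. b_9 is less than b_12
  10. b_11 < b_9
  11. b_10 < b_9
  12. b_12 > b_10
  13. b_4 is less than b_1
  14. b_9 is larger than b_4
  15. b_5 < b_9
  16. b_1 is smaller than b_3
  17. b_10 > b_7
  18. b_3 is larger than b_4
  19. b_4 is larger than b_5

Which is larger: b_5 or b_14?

Chaining the given relations: b_5 < b_4 < b_10 < b_11 < b_9 < b_2 < b_14.
So b_5 < b_14; b_14 is the larger of the two.

b_14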